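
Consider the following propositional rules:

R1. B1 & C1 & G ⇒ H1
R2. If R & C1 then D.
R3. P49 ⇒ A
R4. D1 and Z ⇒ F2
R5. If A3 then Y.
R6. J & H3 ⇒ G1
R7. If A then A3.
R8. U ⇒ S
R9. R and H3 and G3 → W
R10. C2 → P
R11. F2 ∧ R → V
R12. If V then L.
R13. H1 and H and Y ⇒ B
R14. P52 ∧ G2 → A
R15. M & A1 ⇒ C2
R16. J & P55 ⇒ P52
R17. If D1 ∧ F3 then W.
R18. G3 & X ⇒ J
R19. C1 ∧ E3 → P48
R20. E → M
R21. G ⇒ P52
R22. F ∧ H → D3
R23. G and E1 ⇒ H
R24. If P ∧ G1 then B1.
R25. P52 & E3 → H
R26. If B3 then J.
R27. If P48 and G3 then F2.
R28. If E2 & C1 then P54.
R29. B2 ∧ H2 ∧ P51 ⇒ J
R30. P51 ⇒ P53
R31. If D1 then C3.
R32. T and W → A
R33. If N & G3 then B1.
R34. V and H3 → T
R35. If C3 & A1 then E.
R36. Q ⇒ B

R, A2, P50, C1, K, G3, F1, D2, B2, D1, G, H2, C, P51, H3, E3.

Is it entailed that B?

Forward chaining from the given facts derives: D, W, P48, P52, H, F2, J, P53, C3, G1, V, L, T, A, A3, Y.
Rules concluding B: R13 needs H1; R36 needs Q — none of these are established.

No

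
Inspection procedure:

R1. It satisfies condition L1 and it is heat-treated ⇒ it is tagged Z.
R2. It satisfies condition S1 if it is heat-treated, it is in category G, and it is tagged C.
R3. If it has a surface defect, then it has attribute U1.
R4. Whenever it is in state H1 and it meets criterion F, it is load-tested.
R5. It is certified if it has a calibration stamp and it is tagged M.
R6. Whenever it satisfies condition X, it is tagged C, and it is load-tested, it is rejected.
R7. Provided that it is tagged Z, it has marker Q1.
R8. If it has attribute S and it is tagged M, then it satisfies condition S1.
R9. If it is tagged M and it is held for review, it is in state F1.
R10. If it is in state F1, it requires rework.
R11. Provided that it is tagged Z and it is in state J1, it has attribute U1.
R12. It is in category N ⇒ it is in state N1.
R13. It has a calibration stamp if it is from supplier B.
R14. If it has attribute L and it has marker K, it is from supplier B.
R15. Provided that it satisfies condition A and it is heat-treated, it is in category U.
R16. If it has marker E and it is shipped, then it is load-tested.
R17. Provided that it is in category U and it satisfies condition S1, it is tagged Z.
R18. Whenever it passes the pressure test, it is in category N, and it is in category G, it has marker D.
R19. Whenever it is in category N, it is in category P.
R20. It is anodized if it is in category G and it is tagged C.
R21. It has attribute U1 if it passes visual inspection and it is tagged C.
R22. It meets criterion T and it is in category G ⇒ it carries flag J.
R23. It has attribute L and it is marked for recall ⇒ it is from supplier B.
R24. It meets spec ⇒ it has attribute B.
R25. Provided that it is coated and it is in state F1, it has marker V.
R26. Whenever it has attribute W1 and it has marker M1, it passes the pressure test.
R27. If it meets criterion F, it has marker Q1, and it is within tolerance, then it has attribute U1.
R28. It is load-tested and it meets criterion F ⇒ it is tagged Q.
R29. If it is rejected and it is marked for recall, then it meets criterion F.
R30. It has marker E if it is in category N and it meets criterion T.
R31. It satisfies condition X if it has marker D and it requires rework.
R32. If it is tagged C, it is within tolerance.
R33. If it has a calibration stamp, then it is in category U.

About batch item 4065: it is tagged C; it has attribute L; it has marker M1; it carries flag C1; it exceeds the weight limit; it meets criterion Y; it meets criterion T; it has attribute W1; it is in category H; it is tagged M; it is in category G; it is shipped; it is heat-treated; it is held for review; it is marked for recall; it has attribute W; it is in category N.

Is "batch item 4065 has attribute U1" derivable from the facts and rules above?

By R2 (it is heat-treated, it is in category G, it is tagged C): it satisfies condition S1.
By R9 (it is tagged M, it is held for review): it is in state F1.
By R10 (it is in state F1): it requires rework.
By R23 (it has attribute L, it is marked for recall): it is from supplier B.
By R26 (it has attribute W1, it has marker M1): it passes the pressure test.
By R30 (it is in category N, it meets criterion T): it has marker E.
By R32 (it is tagged C): it is within tolerance.
By R13 (it is from supplier B): it has a calibration stamp.
By R16 (it has marker E, it is shipped): it is load-tested.
By R18 (it passes the pressure test, it is in category N, it is in category G): it has marker D.
By R31 (it has marker D, it requires rework): it satisfies condition X.
By R33 (it has a calibration stamp): it is in category U.
By R6 (it satisfies condition X, it is tagged C, it is load-tested): it is rejected.
By R17 (it is in category U, it satisfies condition S1): it is tagged Z.
By R29 (it is rejected, it is marked for recall): it meets criterion F.
By R7 (it is tagged Z): it has marker Q1.
By R27 (it meets criterion F, it has marker Q1, it is within tolerance): it has attribute U1.

Yes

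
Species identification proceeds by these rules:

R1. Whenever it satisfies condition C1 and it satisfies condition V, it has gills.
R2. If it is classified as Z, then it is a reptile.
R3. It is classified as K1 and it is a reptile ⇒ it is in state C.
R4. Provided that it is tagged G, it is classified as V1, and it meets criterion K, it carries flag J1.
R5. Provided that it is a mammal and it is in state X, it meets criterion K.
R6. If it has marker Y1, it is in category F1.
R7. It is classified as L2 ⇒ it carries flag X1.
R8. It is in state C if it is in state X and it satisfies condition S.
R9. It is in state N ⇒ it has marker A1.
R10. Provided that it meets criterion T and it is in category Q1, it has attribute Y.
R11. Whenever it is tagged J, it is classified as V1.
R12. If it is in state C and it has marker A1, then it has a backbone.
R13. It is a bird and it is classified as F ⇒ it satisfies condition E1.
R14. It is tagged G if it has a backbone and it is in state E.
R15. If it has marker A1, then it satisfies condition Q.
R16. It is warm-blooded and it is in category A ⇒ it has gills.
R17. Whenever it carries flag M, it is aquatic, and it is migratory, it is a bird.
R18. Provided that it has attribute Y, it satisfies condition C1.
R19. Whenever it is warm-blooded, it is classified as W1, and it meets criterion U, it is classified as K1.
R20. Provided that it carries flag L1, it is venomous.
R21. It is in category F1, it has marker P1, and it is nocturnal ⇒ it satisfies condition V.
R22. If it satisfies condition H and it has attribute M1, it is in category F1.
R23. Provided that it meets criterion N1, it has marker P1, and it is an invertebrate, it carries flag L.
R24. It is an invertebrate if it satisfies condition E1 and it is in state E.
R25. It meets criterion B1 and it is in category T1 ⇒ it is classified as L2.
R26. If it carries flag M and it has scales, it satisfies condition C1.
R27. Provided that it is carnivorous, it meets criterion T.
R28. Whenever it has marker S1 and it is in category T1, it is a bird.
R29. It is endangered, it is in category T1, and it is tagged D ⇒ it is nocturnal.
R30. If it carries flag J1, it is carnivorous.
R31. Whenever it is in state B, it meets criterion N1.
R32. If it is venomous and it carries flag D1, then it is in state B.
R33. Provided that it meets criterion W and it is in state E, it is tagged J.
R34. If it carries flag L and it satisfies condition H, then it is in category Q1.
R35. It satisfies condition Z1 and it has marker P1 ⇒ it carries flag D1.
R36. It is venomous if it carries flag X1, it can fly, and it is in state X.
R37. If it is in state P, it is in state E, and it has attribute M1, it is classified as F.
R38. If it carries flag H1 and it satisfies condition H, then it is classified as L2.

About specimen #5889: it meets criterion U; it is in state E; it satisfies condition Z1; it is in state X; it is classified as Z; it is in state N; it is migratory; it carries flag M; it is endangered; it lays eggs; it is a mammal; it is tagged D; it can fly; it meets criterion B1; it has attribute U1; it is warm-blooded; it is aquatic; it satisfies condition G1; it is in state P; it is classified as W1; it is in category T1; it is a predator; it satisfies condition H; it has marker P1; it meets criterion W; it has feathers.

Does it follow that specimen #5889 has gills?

Forward chaining from the given facts derives: is a reptile, meets criterion K, has marker A1, satisfies condition Q, is a bird, is classified as K1, is classified as L2, is nocturnal, is tagged J, carries flag D1, is in state C, carries flag X1, is classified as V1, has a backbone, is tagged G, is venomous, carries flag J1, is carnivorous, is in state B, meets criterion T, meets criterion N1.
Rules concluding "it has gills": R1 needs "it satisfies condition C1"; R16 needs "it is in category A" — none of these are established.

No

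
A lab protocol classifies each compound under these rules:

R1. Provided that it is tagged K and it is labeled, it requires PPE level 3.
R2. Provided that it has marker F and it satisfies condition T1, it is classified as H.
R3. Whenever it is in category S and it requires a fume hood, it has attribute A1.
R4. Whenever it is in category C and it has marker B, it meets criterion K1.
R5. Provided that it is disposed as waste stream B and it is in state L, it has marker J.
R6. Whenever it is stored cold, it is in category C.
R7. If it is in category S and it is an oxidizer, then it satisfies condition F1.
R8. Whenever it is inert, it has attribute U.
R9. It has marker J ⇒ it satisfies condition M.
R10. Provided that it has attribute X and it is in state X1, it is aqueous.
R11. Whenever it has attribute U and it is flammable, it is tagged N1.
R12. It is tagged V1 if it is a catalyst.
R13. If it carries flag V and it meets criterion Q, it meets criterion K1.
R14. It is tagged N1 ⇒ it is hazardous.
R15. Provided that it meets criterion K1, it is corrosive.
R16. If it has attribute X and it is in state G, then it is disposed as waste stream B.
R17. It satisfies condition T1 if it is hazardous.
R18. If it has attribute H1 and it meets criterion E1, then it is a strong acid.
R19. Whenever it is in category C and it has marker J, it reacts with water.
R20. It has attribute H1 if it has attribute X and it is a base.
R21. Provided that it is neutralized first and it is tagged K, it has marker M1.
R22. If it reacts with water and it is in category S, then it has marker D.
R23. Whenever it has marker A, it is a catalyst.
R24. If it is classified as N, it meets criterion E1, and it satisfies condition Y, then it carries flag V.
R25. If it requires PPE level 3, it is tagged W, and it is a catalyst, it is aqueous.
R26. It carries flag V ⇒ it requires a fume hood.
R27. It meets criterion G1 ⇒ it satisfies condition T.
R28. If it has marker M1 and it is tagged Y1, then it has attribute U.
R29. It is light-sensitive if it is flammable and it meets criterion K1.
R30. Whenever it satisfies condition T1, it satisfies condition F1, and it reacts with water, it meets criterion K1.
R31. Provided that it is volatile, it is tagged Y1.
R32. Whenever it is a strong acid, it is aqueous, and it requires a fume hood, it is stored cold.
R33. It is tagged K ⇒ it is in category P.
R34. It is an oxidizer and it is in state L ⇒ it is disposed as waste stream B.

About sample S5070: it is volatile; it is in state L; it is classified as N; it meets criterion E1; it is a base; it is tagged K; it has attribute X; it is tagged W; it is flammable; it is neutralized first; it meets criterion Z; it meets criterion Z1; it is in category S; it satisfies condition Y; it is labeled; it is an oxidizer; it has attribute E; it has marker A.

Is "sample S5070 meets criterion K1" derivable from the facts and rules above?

Yes

By R1 (it is tagged K, it is labeled): it requires PPE level 3.
By R7 (it is in category S, it is an oxidizer): it satisfies condition F1.
By R20 (it has attribute X, it is a base): it has attribute H1.
By R21 (it is neutralized first, it is tagged K): it has marker M1.
By R23 (it has marker A): it is a catalyst.
By R24 (it is classified as N, it meets criterion E1, it satisfies condition Y): it carries flag V.
By R25 (it requires PPE level 3, it is tagged W, it is a catalyst): it is aqueous.
By R26 (it carries flag V): it requires a fume hood.
By R31 (it is volatile): it is tagged Y1.
By R34 (it is an oxidizer, it is in state L): it is disposed as waste stream B.
By R5 (it is disposed as waste stream B, it is in state L): it has marker J.
By R18 (it has attribute H1, it meets criterion E1): it is a strong acid.
By R28 (it has marker M1, it is tagged Y1): it has attribute U.
By R32 (it is a strong acid, it is aqueous, it requires a fume hood): it is stored cold.
By R6 (it is stored cold): it is in category C.
By R11 (it has attribute U, it is flammable): it is tagged N1.
By R14 (it is tagged N1): it is hazardous.
By R17 (it is hazardous): it satisfies condition T1.
By R19 (it is in category C, it has marker J): it reacts with water.
By R30 (it satisfies condition T1, it satisfies condition F1, it reacts with water): it meets criterion K1.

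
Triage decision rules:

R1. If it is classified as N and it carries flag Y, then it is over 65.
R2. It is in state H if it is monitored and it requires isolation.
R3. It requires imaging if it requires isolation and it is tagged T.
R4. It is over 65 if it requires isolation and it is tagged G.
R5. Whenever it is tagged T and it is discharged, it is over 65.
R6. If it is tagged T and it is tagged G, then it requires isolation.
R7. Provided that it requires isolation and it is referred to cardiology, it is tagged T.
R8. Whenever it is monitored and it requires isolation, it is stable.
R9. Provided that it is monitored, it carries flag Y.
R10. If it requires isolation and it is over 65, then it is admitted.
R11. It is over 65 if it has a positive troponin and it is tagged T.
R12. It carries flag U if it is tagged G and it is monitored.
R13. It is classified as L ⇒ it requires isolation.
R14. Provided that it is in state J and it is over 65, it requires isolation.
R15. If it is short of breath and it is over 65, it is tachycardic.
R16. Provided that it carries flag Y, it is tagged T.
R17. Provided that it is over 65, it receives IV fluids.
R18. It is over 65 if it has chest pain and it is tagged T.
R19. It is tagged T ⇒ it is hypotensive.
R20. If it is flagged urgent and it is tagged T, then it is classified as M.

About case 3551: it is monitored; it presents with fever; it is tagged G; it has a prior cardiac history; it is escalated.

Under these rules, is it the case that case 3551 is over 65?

Yes

By R9 (it is monitored): it carries flag Y.
By R16 (it carries flag Y): it is tagged T.
By R6 (it is tagged T, it is tagged G): it requires isolation.
By R4 (it requires isolation, it is tagged G): it is over 65.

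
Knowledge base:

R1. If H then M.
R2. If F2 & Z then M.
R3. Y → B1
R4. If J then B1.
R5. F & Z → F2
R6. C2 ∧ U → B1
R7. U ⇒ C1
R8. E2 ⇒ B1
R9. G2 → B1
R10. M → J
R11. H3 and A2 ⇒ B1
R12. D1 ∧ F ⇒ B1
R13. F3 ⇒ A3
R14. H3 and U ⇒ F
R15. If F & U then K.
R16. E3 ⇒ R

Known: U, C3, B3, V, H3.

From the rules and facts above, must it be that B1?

No

Forward chaining from the given facts derives: C1, F, K.
Rules concluding B1: R3 needs Y; R4 needs J; R6 needs C2; R8 needs E2; R9 needs G2; R11 needs A2; R12 needs D1 — none of these are established.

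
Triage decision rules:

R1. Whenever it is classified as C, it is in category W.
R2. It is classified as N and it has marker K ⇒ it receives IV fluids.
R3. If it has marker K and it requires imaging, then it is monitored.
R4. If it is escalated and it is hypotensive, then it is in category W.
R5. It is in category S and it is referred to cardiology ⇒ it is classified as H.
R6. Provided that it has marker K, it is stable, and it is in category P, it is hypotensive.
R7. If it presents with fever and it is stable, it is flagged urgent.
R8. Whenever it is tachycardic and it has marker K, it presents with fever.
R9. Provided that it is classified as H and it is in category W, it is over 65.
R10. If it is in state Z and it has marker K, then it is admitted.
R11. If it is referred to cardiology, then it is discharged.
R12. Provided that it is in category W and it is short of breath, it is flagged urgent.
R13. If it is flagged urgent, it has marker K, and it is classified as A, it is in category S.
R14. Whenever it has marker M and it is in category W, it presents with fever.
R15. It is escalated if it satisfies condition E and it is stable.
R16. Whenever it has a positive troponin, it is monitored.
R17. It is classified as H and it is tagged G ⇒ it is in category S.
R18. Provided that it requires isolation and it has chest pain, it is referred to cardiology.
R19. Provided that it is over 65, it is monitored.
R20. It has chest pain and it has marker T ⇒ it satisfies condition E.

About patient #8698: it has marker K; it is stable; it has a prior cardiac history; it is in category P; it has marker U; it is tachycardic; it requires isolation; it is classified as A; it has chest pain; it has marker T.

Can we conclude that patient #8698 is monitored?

By R6 (it has marker K, it is stable, it is in category P): it is hypotensive.
By R8 (it is tachycardic, it has marker K): it presents with fever.
By R18 (it requires isolation, it has chest pain): it is referred to cardiology.
By R20 (it has chest pain, it has marker T): it satisfies condition E.
By R7 (it presents with fever, it is stable): it is flagged urgent.
By R13 (it is flagged urgent, it has marker K, it is classified as A): it is in category S.
By R15 (it satisfies condition E, it is stable): it is escalated.
By R4 (it is escalated, it is hypotensive): it is in category W.
By R5 (it is in category S, it is referred to cardiology): it is classified as H.
By R9 (it is classified as H, it is in category W): it is over 65.
By R19 (it is over 65): it is monitored.

Yes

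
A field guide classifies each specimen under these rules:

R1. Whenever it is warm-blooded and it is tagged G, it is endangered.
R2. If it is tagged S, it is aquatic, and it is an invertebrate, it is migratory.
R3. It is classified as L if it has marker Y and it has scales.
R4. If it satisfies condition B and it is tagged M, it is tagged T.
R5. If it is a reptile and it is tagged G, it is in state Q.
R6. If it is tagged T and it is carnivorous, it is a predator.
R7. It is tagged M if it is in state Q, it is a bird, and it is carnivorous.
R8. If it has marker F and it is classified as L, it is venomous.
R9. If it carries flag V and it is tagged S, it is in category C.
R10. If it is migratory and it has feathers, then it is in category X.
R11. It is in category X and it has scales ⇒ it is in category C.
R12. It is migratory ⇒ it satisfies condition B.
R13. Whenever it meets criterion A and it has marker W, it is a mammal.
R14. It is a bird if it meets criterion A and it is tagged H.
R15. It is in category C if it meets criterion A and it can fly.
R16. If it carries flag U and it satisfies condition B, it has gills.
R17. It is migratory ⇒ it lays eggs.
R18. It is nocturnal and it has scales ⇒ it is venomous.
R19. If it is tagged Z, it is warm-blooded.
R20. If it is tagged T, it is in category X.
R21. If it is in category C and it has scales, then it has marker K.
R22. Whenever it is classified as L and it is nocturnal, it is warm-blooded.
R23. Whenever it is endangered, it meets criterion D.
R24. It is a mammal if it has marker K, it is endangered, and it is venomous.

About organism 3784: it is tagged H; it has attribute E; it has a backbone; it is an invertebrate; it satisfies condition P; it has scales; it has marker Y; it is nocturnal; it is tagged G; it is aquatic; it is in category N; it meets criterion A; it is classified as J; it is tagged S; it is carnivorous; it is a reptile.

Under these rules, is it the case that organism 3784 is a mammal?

Yes

By R2 (it is tagged S, it is aquatic, it is an invertebrate): it is migratory.
By R3 (it has marker Y, it has scales): it is classified as L.
By R5 (it is a reptile, it is tagged G): it is in state Q.
By R12 (it is migratory): it satisfies condition B.
By R14 (it meets criterion A, it is tagged H): it is a bird.
By R18 (it is nocturnal, it has scales): it is venomous.
By R22 (it is classified as L, it is nocturnal): it is warm-blooded.
By R1 (it is warm-blooded, it is tagged G): it is endangered.
By R7 (it is in state Q, it is a bird, it is carnivorous): it is tagged M.
By R4 (it satisfies condition B, it is tagged M): it is tagged T.
By R20 (it is tagged T): it is in category X.
By R11 (it is in category X, it has scales): it is in category C.
By R21 (it is in category C, it has scales): it has marker K.
By R24 (it has marker K, it is endangered, it is venomous): it is a mammal.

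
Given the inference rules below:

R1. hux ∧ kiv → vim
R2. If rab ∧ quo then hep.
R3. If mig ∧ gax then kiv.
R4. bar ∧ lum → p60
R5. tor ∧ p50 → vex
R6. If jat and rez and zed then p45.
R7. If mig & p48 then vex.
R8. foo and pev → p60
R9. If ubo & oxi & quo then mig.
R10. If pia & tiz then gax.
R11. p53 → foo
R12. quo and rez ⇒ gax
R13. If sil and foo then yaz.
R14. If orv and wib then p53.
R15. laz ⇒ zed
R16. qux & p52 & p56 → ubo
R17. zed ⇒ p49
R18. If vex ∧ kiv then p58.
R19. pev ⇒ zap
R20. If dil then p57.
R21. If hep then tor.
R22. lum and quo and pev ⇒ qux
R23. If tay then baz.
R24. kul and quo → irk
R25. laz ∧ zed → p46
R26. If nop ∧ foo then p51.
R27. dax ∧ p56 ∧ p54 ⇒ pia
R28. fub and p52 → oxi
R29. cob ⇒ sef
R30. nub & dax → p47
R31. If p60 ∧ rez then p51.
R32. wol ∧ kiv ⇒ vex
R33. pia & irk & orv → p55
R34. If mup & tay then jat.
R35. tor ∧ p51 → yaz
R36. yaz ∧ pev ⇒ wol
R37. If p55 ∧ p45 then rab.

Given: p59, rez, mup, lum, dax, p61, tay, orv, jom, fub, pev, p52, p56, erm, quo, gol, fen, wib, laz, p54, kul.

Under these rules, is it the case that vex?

gax  (by R12: quo, rez)
p53  (by R14: orv, wib)
zed  (by R15: laz)
qux  (by R22: lum, quo, pev)
irk  (by R24: kul, quo)
pia  (by R27: dax, p56, p54)
oxi  (by R28: fub, p52)
p55  (by R33: pia, irk, orv)
jat  (by R34: mup, tay)
p45  (by R6: jat, rez, zed)
foo  (by R11: p53)
ubo  (by R16: qux, p52, p56)
rab  (by R37: p55, p45)
hep  (by R2: rab, quo)
p60  (by R8: foo, pev)
mig  (by R9: ubo, oxi, quo)
tor  (by R21: hep)
p51  (by R31: p60, rez)
yaz  (by R35: tor, p51)
wol  (by R36: yaz, pev)
kiv  (by R3: mig, gax)
vex  (by R32: wol, kiv)

Yes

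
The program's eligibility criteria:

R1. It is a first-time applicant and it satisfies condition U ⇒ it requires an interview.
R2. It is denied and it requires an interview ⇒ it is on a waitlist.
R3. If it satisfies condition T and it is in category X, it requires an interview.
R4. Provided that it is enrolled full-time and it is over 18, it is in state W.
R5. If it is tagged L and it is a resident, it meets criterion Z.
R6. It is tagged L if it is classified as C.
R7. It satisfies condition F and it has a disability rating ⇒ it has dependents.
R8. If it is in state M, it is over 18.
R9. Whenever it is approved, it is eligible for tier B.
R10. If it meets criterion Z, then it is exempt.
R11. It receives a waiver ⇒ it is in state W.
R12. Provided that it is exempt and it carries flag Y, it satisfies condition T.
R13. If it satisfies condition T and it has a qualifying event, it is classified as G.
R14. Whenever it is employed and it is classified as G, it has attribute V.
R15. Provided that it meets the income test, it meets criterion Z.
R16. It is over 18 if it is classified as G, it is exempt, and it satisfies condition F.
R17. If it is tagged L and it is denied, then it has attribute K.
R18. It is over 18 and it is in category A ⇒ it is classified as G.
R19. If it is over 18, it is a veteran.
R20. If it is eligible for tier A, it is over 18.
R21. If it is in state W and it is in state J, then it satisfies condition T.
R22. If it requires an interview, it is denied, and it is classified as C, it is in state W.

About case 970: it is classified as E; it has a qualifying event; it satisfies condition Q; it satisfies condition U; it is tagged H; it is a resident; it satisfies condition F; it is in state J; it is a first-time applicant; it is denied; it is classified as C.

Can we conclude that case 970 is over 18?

Yes

By R1 (it is a first-time applicant, it satisfies condition U): it requires an interview.
By R6 (it is classified as C): it is tagged L.
By R22 (it requires an interview, it is denied, it is classified as C): it is in state W.
By R5 (it is tagged L, it is a resident): it meets criterion Z.
By R10 (it meets criterion Z): it is exempt.
By R21 (it is in state W, it is in state J): it satisfies condition T.
By R13 (it satisfies condition T, it has a qualifying event): it is classified as G.
By R16 (it is classified as G, it is exempt, it satisfies condition F): it is over 18.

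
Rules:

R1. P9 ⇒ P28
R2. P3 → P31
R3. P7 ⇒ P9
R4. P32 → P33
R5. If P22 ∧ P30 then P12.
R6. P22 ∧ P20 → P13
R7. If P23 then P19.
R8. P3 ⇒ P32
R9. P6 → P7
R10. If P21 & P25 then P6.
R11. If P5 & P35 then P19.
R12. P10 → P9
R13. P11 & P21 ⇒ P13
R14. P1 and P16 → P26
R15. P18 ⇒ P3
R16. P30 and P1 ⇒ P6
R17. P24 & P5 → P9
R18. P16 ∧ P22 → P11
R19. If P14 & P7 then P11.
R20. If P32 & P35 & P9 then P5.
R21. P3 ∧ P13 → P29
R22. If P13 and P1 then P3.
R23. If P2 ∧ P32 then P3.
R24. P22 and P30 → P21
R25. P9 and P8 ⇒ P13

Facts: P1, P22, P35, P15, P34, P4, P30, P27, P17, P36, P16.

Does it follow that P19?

P6  (by R16: P30, P1)
P11  (by R18: P16, P22)
P21  (by R24: P22, P30)
P7  (by R9: P6)
P13  (by R13: P11, P21)
P3  (by R22: P13, P1)
P9  (by R3: P7)
P32  (by R8: P3)
P5  (by R20: P32, P35, P9)
P19  (by R11: P5, P35)

Yes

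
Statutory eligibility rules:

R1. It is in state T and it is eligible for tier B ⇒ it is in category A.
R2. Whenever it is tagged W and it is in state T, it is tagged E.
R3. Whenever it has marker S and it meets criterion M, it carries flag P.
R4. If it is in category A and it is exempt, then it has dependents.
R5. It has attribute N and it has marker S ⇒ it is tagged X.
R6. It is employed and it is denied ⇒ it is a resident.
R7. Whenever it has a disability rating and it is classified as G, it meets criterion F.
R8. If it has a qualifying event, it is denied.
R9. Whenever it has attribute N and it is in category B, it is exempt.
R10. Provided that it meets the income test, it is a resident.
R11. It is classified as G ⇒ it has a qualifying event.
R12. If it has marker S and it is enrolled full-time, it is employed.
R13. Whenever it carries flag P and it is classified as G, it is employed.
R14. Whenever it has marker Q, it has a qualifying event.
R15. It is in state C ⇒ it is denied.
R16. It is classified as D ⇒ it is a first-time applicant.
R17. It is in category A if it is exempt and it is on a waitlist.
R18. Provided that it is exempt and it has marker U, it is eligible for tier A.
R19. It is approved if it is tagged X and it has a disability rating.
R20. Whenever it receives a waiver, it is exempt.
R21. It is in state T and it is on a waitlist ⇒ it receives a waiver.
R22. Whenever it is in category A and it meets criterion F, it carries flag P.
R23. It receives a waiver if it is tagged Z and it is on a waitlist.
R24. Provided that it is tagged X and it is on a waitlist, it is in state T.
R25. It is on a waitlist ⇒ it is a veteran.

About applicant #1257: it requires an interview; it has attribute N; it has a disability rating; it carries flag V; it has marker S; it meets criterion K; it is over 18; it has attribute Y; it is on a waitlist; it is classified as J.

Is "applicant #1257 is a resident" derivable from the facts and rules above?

No

Forward chaining from the given facts derives: is tagged X, is approved, is in state T, is a veteran, receives a waiver, is exempt, is in category A, has dependents.
Rules concluding "it is a resident": R6 needs "it is employed"; R10 needs "it meets the income test" — none of these are established.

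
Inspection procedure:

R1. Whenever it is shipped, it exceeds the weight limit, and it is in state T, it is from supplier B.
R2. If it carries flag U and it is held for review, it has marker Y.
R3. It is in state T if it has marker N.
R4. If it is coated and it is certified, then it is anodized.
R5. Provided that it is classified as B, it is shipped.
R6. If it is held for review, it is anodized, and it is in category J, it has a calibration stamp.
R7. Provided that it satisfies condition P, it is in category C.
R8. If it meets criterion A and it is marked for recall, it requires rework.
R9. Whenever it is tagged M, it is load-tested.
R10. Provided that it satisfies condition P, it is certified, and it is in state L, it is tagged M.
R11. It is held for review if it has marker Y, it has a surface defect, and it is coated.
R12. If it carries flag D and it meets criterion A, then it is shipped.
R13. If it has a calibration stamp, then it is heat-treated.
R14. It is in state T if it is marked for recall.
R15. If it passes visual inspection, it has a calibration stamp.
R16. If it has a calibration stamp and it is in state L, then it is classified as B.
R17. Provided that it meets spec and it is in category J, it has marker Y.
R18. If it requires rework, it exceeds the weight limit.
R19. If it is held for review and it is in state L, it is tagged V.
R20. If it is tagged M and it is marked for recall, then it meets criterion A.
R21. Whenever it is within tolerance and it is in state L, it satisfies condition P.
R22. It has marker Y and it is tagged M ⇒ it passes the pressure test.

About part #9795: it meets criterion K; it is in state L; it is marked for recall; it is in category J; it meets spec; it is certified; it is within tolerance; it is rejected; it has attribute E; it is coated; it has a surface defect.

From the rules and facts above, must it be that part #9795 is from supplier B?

By R4 (it is coated, it is certified): it is anodized.
By R14 (it is marked for recall): it is in state T.
By R17 (it meets spec, it is in category J): it has marker Y.
By R21 (it is within tolerance, it is in state L): it satisfies condition P.
By R10 (it satisfies condition P, it is certified, it is in state L): it is tagged M.
By R11 (it has marker Y, it has a surface defect, it is coated): it is held for review.
By R20 (it is tagged M, it is marked for recall): it meets criterion A.
By R6 (it is held for review, it is anodized, it is in category J): it has a calibration stamp.
By R8 (it meets criterion A, it is marked for recall): it requires rework.
By R16 (it has a calibration stamp, it is in state L): it is classified as B.
By R18 (it requires rework): it exceeds the weight limit.
By R5 (it is classified as B): it is shipped.
By R1 (it is shipped, it exceeds the weight limit, it is in state T): it is from supplier B.

Yes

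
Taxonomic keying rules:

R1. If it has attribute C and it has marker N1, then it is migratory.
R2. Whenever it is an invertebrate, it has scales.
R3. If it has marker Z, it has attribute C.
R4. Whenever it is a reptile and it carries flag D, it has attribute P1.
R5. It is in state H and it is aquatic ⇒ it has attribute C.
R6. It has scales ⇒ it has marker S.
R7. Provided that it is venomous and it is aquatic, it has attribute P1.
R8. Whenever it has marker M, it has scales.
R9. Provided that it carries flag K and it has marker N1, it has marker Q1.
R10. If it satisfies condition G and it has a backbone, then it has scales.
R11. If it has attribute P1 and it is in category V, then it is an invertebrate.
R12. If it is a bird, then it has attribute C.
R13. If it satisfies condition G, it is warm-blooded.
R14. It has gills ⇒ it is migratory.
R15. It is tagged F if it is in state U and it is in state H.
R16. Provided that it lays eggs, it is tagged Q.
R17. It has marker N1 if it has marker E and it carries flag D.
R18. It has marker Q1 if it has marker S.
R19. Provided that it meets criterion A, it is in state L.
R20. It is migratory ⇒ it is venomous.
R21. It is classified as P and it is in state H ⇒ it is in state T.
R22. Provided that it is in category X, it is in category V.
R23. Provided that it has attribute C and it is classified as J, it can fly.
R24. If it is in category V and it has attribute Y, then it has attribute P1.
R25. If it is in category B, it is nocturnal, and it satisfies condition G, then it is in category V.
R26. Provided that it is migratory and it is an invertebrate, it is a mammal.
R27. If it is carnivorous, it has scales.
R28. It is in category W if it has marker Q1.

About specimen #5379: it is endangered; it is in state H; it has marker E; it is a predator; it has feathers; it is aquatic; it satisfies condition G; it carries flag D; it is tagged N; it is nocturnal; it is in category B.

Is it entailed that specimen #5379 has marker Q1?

Yes

By R5 (it is in state H, it is aquatic): it has attribute C.
By R17 (it has marker E, it carries flag D): it has marker N1.
By R25 (it is in category B, it is nocturnal, it satisfies condition G): it is in category V.
By R1 (it has attribute C, it has marker N1): it is migratory.
By R20 (it is migratory): it is venomous.
By R7 (it is venomous, it is aquatic): it has attribute P1.
By R11 (it has attribute P1, it is in category V): it is an invertebrate.
By R2 (it is an invertebrate): it has scales.
By R6 (it has scales): it has marker S.
By R18 (it has marker S): it has marker Q1.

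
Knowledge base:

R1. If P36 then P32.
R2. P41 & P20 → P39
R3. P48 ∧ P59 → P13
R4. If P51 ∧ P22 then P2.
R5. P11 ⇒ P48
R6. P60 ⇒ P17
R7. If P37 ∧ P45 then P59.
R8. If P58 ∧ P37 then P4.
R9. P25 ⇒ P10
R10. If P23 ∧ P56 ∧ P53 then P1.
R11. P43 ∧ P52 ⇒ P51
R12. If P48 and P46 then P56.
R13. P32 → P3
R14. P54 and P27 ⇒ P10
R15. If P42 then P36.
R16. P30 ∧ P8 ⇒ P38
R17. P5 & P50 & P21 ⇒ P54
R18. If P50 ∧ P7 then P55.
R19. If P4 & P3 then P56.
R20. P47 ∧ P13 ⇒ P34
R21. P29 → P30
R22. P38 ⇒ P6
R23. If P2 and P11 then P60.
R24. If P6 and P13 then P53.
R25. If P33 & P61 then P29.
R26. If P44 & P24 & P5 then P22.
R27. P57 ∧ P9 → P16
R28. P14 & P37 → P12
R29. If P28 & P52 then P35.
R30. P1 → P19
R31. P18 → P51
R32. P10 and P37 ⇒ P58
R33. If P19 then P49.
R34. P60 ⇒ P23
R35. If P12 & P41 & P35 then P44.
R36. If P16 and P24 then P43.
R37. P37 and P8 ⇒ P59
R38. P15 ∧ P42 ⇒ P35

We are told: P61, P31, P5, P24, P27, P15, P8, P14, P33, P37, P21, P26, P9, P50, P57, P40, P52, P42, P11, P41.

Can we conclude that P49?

Yes

P48  (by R5: P11)
P36  (by R15: P42)
P54  (by R17: P5, P50, P21)
P29  (by R25: P33, P61)
P16  (by R27: P57, P9)
P12  (by R28: P14, P37)
P43  (by R36: P16, P24)
P59  (by R37: P37, P8)
P35  (by R38: P15, P42)
P32  (by R1: P36)
P13  (by R3: P48, P59)
P51  (by R11: P43, P52)
P3  (by R13: P32)
P10  (by R14: P54, P27)
P30  (by R21: P29)
P58  (by R32: P10, P37)
P44  (by R35: P12, P41, P35)
P4  (by R8: P58, P37)
P38  (by R16: P30, P8)
P56  (by R19: P4, P3)
P6  (by R22: P38)
P53  (by R24: P6, P13)
P22  (by R26: P44, P24, P5)
P2  (by R4: P51, P22)
P60  (by R23: P2, P11)
P23  (by R34: P60)
P1  (by R10: P23, P56, P53)
P19  (by R30: P1)
P49  (by R33: P19)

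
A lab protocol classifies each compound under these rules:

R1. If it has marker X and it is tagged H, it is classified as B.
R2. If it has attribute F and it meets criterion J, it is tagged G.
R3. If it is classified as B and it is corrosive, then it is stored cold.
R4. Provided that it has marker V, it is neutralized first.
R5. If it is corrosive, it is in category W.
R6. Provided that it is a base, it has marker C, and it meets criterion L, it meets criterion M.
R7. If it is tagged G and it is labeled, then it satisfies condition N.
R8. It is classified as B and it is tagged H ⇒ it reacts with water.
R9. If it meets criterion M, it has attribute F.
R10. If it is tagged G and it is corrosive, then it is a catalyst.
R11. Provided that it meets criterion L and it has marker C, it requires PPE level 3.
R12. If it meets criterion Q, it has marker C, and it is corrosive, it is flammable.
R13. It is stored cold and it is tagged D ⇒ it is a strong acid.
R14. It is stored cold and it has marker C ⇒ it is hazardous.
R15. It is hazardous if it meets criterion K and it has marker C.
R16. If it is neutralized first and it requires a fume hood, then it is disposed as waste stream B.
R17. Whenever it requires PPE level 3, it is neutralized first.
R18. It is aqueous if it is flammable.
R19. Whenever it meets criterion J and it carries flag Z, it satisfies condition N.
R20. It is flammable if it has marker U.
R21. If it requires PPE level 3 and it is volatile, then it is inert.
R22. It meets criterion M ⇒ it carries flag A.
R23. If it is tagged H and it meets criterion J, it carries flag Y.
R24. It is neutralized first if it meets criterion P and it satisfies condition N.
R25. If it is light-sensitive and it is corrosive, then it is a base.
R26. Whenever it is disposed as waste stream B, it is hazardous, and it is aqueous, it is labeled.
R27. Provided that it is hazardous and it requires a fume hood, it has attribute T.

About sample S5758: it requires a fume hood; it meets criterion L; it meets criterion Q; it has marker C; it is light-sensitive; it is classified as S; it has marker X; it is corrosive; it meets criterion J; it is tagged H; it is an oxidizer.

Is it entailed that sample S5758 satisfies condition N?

By R1 (it has marker X, it is tagged H): it is classified as B.
By R3 (it is classified as B, it is corrosive): it is stored cold.
By R11 (it meets criterion L, it has marker C): it requires PPE level 3.
By R12 (it meets criterion Q, it has marker C, it is corrosive): it is flammable.
By R14 (it is stored cold, it has marker C): it is hazardous.
By R17 (it requires PPE level 3): it is neutralized first.
By R18 (it is flammable): it is aqueous.
By R25 (it is light-sensitive, it is corrosive): it is a base.
By R6 (it is a base, it has marker C, it meets criterion L): it meets criterion M.
By R9 (it meets criterion M): it has attribute F.
By R16 (it is neutralized first, it requires a fume hood): it is disposed as waste stream B.
By R26 (it is disposed as waste stream B, it is hazardous, it is aqueous): it is labeled.
By R2 (it has attribute F, it meets criterion J): it is tagged G.
By R7 (it is tagged G, it is labeled): it satisfies condition N.

Yes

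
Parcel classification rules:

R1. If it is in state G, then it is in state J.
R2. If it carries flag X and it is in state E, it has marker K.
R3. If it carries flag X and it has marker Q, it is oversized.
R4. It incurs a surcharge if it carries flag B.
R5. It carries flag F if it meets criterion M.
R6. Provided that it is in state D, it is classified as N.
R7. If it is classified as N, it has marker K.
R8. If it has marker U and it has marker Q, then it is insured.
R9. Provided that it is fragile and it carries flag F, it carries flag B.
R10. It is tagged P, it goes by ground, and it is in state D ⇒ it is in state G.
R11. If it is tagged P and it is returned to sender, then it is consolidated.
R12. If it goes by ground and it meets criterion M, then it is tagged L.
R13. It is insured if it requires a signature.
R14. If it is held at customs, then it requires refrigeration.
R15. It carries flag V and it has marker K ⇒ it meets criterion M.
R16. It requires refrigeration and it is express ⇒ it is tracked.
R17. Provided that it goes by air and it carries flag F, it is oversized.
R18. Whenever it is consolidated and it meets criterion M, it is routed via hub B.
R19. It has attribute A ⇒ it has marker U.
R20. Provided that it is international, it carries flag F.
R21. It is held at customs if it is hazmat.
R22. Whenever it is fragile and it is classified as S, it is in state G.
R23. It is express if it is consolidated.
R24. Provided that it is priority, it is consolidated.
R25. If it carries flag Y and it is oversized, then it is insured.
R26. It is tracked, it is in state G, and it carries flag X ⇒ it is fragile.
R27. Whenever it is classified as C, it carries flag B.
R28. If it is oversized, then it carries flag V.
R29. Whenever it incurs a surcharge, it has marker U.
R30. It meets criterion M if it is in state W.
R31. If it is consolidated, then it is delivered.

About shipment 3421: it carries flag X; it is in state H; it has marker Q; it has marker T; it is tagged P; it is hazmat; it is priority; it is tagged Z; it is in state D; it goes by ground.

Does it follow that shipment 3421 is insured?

Yes

By R3 (it carries flag X, it has marker Q): it is oversized.
By R6 (it is in state D): it is classified as N.
By R7 (it is classified as N): it has marker K.
By R10 (it is tagged P, it goes by ground, it is in state D): it is in state G.
By R21 (it is hazmat): it is held at customs.
By R24 (it is priority): it is consolidated.
By R28 (it is oversized): it carries flag V.
By R14 (it is held at customs): it requires refrigeration.
By R15 (it carries flag V, it has marker K): it meets criterion M.
By R23 (it is consolidated): it is express.
By R5 (it meets criterion M): it carries flag F.
By R16 (it requires refrigeration, it is express): it is tracked.
By R26 (it is tracked, it is in state G, it carries flag X): it is fragile.
By R9 (it is fragile, it carries flag F): it carries flag B.
By R4 (it carries flag B): it incurs a surcharge.
By R29 (it incurs a surcharge): it has marker U.
By R8 (it has marker U, it has marker Q): it is insured.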